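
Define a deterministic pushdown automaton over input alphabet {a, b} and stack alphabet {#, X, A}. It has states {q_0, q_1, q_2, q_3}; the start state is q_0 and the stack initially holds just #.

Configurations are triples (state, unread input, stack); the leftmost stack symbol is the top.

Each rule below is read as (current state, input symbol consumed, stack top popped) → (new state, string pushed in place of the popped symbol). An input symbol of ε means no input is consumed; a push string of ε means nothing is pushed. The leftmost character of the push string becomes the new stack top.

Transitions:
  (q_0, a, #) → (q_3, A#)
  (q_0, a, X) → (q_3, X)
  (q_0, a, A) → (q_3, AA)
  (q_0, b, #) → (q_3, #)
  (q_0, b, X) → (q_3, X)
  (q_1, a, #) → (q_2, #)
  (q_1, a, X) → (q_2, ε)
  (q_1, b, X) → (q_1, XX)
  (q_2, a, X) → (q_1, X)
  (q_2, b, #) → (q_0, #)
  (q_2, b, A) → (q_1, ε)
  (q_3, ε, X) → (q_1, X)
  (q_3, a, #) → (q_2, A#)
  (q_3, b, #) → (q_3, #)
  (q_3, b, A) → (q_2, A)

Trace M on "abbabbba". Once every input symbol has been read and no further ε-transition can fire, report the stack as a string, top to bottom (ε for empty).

A#

(q_0, abbabbba, #) ⊢ (q_3, bbabbba, A#) ⊢ (q_2, babbba, A#) ⊢ (q_1, abbba, #) ⊢ (q_2, bbba, #) ⊢ (q_0, bba, #) ⊢ (q_3, ba, #) ⊢ (q_3, a, #) ⊢ (q_2, ε, A#)
All input consumed in state q_2 with stack A#.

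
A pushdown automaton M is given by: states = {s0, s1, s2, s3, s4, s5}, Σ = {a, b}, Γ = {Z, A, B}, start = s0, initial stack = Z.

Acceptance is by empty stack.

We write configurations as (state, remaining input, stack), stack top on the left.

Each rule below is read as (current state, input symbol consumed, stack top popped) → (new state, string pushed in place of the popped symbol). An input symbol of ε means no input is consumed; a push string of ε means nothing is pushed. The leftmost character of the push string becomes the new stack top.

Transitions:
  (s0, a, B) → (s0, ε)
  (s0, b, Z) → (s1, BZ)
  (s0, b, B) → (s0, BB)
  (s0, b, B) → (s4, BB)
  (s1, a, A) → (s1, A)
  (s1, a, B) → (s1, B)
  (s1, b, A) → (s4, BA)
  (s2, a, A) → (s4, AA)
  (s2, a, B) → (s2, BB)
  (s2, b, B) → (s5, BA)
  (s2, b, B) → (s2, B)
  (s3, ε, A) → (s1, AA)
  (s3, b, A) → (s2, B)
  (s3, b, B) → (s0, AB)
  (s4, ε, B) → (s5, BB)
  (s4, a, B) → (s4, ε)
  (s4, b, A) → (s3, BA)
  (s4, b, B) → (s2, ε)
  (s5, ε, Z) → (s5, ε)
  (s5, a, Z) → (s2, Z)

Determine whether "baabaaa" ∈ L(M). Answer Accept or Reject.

No computation consumes all input and empties the stack.

Reject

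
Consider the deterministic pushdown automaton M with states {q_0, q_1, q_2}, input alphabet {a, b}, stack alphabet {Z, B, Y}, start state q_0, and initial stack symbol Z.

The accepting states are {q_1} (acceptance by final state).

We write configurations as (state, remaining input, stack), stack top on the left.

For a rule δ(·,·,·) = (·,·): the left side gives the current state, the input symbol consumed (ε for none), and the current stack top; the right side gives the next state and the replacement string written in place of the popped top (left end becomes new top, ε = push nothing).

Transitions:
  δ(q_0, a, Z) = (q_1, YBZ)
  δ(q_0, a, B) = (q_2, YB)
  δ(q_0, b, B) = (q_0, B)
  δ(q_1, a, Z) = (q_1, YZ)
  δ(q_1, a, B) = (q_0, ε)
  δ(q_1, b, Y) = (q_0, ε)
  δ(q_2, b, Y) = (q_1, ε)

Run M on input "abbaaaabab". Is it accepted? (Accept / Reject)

(q_0, abbaaaabab, Z) ⊢ (q_1, bbaaaabab, YBZ) ⊢ (q_0, baaaabab, BZ) ⊢ (q_0, aaaabab, BZ) ⊢ (q_2, aaabab, YBZ)
No transition applies at (q_2, aaabab, YBZ); input not fully consumed.

Reject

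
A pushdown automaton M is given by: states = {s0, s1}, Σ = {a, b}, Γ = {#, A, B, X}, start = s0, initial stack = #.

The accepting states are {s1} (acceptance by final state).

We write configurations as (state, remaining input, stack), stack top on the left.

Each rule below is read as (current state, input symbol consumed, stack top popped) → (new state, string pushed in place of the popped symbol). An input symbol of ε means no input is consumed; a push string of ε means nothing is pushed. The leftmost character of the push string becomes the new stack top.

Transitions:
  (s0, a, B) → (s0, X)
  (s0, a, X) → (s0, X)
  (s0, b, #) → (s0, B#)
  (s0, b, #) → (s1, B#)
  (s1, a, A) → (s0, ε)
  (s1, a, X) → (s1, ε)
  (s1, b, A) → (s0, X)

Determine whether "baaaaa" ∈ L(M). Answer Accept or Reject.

Reject

No computation consumes all input and reaches a final state.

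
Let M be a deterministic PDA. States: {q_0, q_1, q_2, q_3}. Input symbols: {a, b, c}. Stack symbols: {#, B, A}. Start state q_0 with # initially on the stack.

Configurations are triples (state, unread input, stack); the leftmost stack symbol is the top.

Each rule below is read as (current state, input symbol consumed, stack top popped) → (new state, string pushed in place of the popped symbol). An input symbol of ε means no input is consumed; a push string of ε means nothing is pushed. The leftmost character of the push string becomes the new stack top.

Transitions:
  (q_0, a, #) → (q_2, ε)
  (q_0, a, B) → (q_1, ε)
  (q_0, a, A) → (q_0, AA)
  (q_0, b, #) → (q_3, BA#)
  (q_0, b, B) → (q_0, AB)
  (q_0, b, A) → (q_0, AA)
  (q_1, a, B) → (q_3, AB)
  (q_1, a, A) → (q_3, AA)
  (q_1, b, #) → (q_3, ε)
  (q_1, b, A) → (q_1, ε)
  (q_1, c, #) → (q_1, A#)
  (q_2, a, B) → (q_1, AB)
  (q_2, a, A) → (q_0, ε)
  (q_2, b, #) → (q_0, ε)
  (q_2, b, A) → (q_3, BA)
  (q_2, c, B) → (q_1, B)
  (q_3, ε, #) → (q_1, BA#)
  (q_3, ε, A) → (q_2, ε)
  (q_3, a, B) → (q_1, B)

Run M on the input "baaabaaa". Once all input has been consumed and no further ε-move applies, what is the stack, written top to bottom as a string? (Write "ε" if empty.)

ABA#

(q_0, baaabaaa, #)
  read b, top #: go to q_3, push BA# → (q_3, aaabaaa, BA#)
  read a, top B: go to q_1, push B → (q_1, aabaaa, BA#)
  read a, top B: go to q_3, push AB → (q_3, abaaa, ABA#)
  ε-move, top A: go to q_2, push ε → (q_2, abaaa, BA#)
  read a, top B: go to q_1, push AB → (q_1, baaa, ABA#)
  read b, top A: go to q_1, push ε → (q_1, aaa, BA#)
  read a, top B: go to q_3, push AB → (q_3, aa, ABA#)
  ε-move, top A: go to q_2, push ε → (q_2, aa, BA#)
  read a, top B: go to q_1, push AB → (q_1, a, ABA#)
  read a, top A: go to q_3, push AA → (q_3, ε, AABA#)
  ε-move, top A: go to q_2, push ε → (q_2, ε, ABA#)
All input consumed in state q_2 with stack ABA#.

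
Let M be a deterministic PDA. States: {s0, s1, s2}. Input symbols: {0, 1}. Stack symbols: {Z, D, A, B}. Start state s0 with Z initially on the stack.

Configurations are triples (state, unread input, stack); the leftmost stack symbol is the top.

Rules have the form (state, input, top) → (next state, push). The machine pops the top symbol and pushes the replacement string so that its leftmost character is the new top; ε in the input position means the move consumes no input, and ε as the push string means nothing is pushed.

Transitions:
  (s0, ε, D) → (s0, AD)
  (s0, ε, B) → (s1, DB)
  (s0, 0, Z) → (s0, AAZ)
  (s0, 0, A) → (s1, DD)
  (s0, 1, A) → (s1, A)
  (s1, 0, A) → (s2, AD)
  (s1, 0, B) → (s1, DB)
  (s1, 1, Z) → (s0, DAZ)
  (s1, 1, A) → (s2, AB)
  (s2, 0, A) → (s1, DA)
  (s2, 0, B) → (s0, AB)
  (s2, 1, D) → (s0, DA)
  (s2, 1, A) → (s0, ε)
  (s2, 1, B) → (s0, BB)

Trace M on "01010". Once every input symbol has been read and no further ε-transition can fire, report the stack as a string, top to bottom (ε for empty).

(s0, 01010, Z)
  read 0, top Z: go to s0, push AAZ → (s0, 1010, AAZ)
  read 1, top A: go to s1, push A → (s1, 010, AAZ)
  read 0, top A: go to s2, push AD → (s2, 10, ADAZ)
  read 1, top A: go to s0, push ε → (s0, 0, DAZ)
  ε-move, top D: go to s0, push AD → (s0, 0, ADAZ)
  read 0, top A: go to s1, push DD → (s1, ε, DDDAZ)
All input consumed in state s1 with stack DDDAZ.

DDDAZ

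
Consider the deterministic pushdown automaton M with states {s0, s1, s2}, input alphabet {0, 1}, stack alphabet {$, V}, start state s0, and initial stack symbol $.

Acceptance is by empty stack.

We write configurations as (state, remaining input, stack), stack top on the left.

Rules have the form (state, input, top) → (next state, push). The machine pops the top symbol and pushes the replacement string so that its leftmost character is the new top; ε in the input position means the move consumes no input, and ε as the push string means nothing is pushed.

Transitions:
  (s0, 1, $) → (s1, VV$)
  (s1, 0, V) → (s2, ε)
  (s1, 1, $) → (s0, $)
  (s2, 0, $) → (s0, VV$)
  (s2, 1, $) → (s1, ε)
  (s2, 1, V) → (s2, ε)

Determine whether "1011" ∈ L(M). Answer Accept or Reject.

Accept

(s0, 1011, $) ⊢ (s1, 011, VV$) ⊢ (s2, 11, V$) ⊢ (s2, 1, $) ⊢ (s1, ε, ε)
All input consumed and the stack is empty.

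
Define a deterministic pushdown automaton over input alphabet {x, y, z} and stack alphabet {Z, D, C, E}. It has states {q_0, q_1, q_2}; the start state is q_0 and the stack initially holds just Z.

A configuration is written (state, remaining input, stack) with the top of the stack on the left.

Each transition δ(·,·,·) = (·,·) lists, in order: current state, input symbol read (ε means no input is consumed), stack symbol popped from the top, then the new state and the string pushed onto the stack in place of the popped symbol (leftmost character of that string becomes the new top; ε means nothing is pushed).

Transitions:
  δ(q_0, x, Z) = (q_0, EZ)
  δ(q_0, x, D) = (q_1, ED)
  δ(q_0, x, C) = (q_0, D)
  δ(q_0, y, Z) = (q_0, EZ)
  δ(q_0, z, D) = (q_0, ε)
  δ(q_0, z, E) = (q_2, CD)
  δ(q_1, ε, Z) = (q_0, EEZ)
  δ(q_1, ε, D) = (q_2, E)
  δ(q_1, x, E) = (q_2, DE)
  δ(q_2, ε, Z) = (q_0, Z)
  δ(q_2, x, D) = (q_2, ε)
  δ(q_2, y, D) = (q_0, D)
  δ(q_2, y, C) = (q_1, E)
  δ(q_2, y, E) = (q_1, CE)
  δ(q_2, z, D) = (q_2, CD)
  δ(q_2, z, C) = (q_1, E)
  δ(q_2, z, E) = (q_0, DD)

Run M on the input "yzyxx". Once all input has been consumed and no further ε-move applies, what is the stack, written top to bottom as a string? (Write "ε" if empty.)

(q_0, yzyxx, Z)
  read y, top Z: go to q_0, push EZ → (q_0, zyxx, EZ)
  read z, top E: go to q_2, push CD → (q_2, yxx, CDZ)
  read y, top C: go to q_1, push E → (q_1, xx, EDZ)
  read x, top E: go to q_2, push DE → (q_2, x, DEDZ)
  read x, top D: go to q_2, push ε → (q_2, ε, EDZ)
All input consumed in state q_2 with stack EDZ.

EDZ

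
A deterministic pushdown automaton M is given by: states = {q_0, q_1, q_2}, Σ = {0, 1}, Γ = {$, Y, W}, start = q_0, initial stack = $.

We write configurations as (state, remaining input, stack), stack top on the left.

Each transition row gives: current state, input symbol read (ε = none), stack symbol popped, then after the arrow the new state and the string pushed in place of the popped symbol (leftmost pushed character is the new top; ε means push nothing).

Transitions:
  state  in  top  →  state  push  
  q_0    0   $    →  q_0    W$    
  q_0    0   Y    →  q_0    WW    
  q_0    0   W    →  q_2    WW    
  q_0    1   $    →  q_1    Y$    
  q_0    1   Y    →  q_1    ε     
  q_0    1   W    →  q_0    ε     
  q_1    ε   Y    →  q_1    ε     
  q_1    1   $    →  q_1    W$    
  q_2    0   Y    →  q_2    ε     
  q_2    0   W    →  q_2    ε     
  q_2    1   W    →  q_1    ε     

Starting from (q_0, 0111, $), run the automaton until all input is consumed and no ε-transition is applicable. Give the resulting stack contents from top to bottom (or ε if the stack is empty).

(q_0, 0111, $)
  read 0, top $: go to q_0, push W$ → (q_0, 111, W$)
  read 1, top W: go to q_0, push ε → (q_0, 11, $)
  read 1, top $: go to q_1, push Y$ → (q_1, 1, Y$)
  ε-move, top Y: go to q_1, push ε → (q_1, 1, $)
  read 1, top $: go to q_1, push W$ → (q_1, ε, W$)
All input consumed in state q_1 with stack W$.

W$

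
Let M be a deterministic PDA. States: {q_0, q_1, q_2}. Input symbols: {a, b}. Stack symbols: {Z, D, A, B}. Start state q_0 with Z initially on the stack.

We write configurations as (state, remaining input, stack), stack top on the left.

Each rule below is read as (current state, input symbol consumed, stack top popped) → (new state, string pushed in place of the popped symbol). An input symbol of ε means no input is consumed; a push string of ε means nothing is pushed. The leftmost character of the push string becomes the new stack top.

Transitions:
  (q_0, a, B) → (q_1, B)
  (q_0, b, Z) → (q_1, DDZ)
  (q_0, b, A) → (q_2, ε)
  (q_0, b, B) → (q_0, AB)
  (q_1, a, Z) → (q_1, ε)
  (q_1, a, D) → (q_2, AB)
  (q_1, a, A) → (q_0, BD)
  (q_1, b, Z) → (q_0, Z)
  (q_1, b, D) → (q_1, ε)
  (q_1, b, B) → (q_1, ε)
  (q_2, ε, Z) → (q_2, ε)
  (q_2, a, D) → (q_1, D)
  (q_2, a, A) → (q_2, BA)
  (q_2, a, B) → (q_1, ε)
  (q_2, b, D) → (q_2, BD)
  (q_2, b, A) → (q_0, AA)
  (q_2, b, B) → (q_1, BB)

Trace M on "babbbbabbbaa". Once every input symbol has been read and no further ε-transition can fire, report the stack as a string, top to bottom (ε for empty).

(q_0, babbbbabbbaa, Z)
  read b, top Z: go to q_1, push DDZ → (q_1, abbbbabbbaa, DDZ)
  read a, top D: go to q_2, push AB → (q_2, bbbbabbbaa, ABDZ)
  read b, top A: go to q_0, push AA → (q_0, bbbabbbaa, AABDZ)
  read b, top A: go to q_2, push ε → (q_2, bbabbbaa, ABDZ)
  read b, top A: go to q_0, push AA → (q_0, babbbaa, AABDZ)
  read b, top A: go to q_2, push ε → (q_2, abbbaa, ABDZ)
  read a, top A: go to q_2, push BA → (q_2, bbbaa, BABDZ)
  read b, top B: go to q_1, push BB → (q_1, bbaa, BBABDZ)
  read b, top B: go to q_1, push ε → (q_1, baa, BABDZ)
  read b, top B: go to q_1, push ε → (q_1, aa, ABDZ)
  read a, top A: go to q_0, push BD → (q_0, a, BDBDZ)
  read a, top B: go to q_1, push B → (q_1, ε, BDBDZ)
All input consumed in state q_1 with stack BDBDZ.

BDBDZ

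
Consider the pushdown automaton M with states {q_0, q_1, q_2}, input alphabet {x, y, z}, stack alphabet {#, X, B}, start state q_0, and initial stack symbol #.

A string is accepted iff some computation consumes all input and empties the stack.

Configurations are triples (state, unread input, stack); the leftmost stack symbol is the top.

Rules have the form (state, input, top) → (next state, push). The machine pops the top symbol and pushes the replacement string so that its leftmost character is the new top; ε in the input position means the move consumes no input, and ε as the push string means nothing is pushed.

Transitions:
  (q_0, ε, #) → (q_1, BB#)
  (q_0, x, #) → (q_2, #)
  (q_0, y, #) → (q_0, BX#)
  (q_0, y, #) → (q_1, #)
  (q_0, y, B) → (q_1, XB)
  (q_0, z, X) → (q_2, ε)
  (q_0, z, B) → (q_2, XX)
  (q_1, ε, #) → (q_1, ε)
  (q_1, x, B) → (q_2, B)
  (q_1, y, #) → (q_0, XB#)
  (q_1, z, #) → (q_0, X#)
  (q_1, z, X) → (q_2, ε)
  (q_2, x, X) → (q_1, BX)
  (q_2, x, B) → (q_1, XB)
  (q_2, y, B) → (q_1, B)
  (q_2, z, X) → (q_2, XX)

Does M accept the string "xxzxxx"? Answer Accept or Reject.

No computation consumes all input and empties the stack.

Reject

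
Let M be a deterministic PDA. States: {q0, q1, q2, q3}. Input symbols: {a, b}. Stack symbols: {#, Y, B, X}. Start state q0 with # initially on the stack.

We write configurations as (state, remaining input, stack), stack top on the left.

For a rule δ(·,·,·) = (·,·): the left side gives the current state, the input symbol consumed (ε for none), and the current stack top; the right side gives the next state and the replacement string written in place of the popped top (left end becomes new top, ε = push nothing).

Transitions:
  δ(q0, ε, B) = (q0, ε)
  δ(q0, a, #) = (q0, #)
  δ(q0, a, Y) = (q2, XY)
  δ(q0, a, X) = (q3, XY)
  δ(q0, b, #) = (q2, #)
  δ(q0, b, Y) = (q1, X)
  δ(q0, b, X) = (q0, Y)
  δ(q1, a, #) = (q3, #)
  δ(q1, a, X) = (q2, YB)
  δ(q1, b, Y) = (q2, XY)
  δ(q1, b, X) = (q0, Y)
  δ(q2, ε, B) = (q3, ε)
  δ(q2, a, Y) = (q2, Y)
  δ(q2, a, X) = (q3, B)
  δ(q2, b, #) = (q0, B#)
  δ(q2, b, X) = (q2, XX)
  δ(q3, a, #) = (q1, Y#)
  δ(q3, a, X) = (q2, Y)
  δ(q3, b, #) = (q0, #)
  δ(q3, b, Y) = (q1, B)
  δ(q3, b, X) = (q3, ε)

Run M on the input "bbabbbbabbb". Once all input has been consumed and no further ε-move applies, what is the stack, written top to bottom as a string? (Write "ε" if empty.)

(q0, bbabbbbabbb, #)
  read b, top #: go to q2, push # → (q2, babbbbabbb, #)
  read b, top #: go to q0, push B# → (q0, abbbbabbb, B#)
  ε-move, top B: go to q0, push ε → (q0, abbbbabbb, #)
  read a, top #: go to q0, push # → (q0, bbbbabbb, #)
  read b, top #: go to q2, push # → (q2, bbbabbb, #)
  read b, top #: go to q0, push B# → (q0, bbabbb, B#)
  ε-move, top B: go to q0, push ε → (q0, bbabbb, #)
  read b, top #: go to q2, push # → (q2, babbb, #)
  read b, top #: go to q0, push B# → (q0, abbb, B#)
  ε-move, top B: go to q0, push ε → (q0, abbb, #)
  read a, top #: go to q0, push # → (q0, bbb, #)
  read b, top #: go to q2, push # → (q2, bb, #)
  read b, top #: go to q0, push B# → (q0, b, B#)
  ε-move, top B: go to q0, push ε → (q0, b, #)
  read b, top #: go to q2, push # → (q2, ε, #)
All input consumed in state q2 with stack #.

#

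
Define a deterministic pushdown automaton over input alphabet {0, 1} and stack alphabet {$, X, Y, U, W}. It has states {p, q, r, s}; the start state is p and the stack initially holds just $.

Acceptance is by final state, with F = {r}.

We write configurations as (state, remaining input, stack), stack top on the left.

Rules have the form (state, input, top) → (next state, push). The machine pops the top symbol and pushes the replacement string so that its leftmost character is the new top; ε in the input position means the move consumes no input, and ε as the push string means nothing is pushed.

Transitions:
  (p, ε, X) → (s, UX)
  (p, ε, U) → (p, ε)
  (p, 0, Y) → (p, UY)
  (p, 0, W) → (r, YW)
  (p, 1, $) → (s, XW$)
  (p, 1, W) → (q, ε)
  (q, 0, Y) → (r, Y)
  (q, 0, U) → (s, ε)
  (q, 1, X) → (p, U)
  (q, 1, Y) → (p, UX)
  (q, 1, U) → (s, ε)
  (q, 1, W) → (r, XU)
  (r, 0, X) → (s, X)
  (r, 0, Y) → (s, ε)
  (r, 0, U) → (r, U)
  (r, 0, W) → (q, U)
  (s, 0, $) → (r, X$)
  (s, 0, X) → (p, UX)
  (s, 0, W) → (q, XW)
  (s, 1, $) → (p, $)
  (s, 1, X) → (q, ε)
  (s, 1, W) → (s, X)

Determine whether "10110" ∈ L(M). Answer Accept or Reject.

Reject

(p, 10110, $) ⊢ (s, 0110, XW$) ⊢ (p, 110, UXW$) ⊢ (p, 110, XW$) ⊢ (s, 110, UXW$)
No transition applies at (s, 110, UXW$); input not fully consumed.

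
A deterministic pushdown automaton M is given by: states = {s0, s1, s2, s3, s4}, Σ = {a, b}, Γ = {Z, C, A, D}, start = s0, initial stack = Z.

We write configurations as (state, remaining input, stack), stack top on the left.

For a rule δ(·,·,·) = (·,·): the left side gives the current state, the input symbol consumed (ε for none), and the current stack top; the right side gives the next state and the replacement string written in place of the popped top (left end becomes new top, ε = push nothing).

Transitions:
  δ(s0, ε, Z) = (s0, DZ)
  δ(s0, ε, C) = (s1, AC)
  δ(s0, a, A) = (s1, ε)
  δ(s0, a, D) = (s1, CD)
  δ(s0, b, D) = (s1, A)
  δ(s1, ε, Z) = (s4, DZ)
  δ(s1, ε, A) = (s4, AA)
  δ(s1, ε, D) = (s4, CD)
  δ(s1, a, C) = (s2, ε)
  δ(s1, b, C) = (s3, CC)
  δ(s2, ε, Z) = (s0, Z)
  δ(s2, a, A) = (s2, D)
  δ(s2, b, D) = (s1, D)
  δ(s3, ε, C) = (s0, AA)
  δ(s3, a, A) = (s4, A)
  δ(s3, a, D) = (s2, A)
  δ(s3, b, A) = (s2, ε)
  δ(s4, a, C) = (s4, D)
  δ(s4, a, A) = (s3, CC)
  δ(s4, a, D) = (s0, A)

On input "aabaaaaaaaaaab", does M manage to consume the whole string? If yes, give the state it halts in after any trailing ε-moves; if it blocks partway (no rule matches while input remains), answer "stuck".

stuck

(s0, aabaaaaaaaaaab, Z) ⊢ (s0, aabaaaaaaaaaab, DZ) ⊢ (s1, abaaaaaaaaaab, CDZ) ⊢ (s2, baaaaaaaaaab, DZ) ⊢ (s1, aaaaaaaaaab, DZ) ⊢ (s4, aaaaaaaaaab, CDZ) ⊢ (s4, aaaaaaaaab, DDZ) ⊢ (s0, aaaaaaaab, ADZ) ⊢ (s1, aaaaaaab, DZ) ⊢ (s4, aaaaaaab, CDZ) ⊢ (s4, aaaaaab, DDZ) ⊢ (s0, aaaaab, ADZ) ⊢ (s1, aaaab, DZ) ⊢ (s4, aaaab, CDZ) ⊢ (s4, aaab, DDZ) ⊢ (s0, aab, ADZ) ⊢ (s1, ab, DZ) ⊢ (s4, ab, CDZ) ⊢ (s4, b, DDZ)
No transition for (s4, b, top D); M blocks with input b remaining.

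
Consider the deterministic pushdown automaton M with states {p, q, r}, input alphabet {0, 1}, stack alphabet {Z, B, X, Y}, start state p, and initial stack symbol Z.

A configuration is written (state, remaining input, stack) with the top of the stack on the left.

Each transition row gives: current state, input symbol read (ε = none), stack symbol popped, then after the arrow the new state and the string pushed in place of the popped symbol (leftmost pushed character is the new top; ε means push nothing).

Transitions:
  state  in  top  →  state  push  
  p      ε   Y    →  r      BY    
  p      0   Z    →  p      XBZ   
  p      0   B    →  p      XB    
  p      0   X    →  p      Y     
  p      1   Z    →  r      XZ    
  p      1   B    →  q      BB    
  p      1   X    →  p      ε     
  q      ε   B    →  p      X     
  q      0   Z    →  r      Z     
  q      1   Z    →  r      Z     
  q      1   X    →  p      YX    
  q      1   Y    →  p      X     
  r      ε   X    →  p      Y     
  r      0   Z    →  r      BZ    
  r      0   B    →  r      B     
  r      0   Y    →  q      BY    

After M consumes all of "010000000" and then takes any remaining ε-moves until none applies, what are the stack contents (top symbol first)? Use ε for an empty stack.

BYBZ

(p, 010000000, Z) ⊢ (p, 10000000, XBZ) ⊢ (p, 0000000, BZ) ⊢ (p, 000000, XBZ) ⊢ (p, 00000, YBZ) ⊢ (r, 00000, BYBZ) ⊢ (r, 0000, BYBZ) ⊢ (r, 000, BYBZ) ⊢ (r, 00, BYBZ) ⊢ (r, 0, BYBZ) ⊢ (r, ε, BYBZ)
All input consumed in state r with stack BYBZ.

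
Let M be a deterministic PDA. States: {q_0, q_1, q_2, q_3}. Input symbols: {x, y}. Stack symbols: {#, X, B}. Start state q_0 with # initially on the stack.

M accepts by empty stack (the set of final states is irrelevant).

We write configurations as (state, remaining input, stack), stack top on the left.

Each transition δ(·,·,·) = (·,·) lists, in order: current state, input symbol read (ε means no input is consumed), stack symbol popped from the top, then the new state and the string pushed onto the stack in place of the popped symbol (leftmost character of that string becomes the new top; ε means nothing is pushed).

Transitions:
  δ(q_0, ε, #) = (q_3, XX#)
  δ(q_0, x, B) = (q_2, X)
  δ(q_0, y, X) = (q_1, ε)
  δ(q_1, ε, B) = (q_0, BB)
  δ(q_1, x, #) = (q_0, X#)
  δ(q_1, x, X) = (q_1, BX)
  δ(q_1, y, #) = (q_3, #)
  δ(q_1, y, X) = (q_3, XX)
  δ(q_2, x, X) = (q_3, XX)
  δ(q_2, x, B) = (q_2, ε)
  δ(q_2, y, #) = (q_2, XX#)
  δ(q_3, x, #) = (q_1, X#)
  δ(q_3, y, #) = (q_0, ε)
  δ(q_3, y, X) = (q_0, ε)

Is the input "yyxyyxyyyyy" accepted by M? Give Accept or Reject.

(q_0, yyxyyxyyyyy, #)
  ε-move, top #: go to q_3, push XX# → (q_3, yyxyyxyyyyy, XX#)
  read y, top X: go to q_0, push ε → (q_0, yxyyxyyyyy, X#)
  read y, top X: go to q_1, push ε → (q_1, xyyxyyyyy, #)
  read x, top #: go to q_0, push X# → (q_0, yyxyyyyy, X#)
  read y, top X: go to q_1, push ε → (q_1, yxyyyyy, #)
  read y, top #: go to q_3, push # → (q_3, xyyyyy, #)
  read x, top #: go to q_1, push X# → (q_1, yyyyy, X#)
  read y, top X: go to q_3, push XX → (q_3, yyyy, XX#)
  read y, top X: go to q_0, push ε → (q_0, yyy, X#)
  read y, top X: go to q_1, push ε → (q_1, yy, #)
  read y, top #: go to q_3, push # → (q_3, y, #)
  read y, top #: go to q_0, push ε → (q_0, ε, ε)
All input consumed and the stack is empty.

Accept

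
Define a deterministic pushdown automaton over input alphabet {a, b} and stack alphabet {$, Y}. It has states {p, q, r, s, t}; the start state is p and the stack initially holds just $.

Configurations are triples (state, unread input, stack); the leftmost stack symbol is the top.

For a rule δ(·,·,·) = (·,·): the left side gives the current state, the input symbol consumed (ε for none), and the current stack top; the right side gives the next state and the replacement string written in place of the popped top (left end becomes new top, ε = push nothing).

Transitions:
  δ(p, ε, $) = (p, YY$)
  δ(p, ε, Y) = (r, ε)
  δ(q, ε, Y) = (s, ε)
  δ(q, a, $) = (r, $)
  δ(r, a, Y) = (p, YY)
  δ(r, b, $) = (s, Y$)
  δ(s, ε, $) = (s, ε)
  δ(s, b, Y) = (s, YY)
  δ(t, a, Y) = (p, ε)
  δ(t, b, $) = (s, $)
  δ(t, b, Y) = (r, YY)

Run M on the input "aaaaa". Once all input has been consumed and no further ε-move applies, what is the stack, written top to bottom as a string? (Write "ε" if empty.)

(p, aaaaa, $) ⊢ (p, aaaaa, YY$) ⊢ (r, aaaaa, Y$) ⊢ (p, aaaa, YY$) ⊢ (r, aaaa, Y$) ⊢ (p, aaa, YY$) ⊢ (r, aaa, Y$) ⊢ (p, aa, YY$) ⊢ (r, aa, Y$) ⊢ (p, a, YY$) ⊢ (r, a, Y$) ⊢ (p, ε, YY$) ⊢ (r, ε, Y$)
All input consumed in state r with stack Y$.

Y$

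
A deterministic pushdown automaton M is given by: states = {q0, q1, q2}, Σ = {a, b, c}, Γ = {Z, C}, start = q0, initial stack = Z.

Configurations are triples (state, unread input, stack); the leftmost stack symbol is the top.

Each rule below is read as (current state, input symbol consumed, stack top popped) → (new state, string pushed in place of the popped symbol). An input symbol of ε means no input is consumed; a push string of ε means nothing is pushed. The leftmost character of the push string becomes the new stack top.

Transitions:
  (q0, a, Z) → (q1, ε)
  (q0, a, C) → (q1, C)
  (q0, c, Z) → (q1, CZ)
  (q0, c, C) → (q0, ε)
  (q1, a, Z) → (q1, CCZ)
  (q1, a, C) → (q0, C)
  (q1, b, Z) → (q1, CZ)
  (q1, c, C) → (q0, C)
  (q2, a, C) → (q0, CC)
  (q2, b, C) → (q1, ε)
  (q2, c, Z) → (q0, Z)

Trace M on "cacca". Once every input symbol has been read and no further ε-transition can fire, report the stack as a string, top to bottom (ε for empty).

(q0, cacca, Z) ⊢ (q1, acca, CZ) ⊢ (q0, cca, CZ) ⊢ (q0, ca, Z) ⊢ (q1, a, CZ) ⊢ (q0, ε, CZ)
All input consumed in state q0 with stack CZ.

CZ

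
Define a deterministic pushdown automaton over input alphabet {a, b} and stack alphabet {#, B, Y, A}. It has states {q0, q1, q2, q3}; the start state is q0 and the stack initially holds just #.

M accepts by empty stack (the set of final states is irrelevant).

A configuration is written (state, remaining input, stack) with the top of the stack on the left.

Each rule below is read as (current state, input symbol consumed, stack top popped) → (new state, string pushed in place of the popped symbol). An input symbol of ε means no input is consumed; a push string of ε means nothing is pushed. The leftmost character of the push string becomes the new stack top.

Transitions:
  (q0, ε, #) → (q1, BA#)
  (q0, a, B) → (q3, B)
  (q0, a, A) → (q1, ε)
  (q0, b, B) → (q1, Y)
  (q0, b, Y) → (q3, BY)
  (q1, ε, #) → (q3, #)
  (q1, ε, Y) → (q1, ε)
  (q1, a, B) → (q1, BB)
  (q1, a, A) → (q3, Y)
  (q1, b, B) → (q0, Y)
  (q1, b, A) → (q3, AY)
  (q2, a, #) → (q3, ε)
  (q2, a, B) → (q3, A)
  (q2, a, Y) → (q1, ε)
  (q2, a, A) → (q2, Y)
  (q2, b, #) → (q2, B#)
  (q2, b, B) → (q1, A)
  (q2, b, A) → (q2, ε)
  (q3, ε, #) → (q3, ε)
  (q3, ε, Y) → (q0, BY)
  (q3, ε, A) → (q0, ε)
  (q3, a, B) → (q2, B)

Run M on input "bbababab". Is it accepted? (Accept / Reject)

Accept

(q0, bbababab, #)
  ε-move, top #: go to q1, push BA# → (q1, bbababab, BA#)
  read b, top B: go to q0, push Y → (q0, bababab, YA#)
  read b, top Y: go to q3, push BY → (q3, ababab, BYA#)
  read a, top B: go to q2, push B → (q2, babab, BYA#)
  read b, top B: go to q1, push A → (q1, abab, AYA#)
  read a, top A: go to q3, push Y → (q3, bab, YYA#)
  ε-move, top Y: go to q0, push BY → (q0, bab, BYYA#)
  read b, top B: go to q1, push Y → (q1, ab, YYYA#)
  ε-move, top Y: go to q1, push ε → (q1, ab, YYA#)
  ε-move, top Y: go to q1, push ε → (q1, ab, YA#)
  ε-move, top Y: go to q1, push ε → (q1, ab, A#)
  read a, top A: go to q3, push Y → (q3, b, Y#)
  ε-move, top Y: go to q0, push BY → (q0, b, BY#)
  read b, top B: go to q1, push Y → (q1, ε, YY#)
  ε-move, top Y: go to q1, push ε → (q1, ε, Y#)
  ε-move, top Y: go to q1, push ε → (q1, ε, #)
  ε-move, top #: go to q3, push # → (q3, ε, #)
  ε-move, top #: go to q3, push ε → (q3, ε, ε)
All input consumed and the stack is empty.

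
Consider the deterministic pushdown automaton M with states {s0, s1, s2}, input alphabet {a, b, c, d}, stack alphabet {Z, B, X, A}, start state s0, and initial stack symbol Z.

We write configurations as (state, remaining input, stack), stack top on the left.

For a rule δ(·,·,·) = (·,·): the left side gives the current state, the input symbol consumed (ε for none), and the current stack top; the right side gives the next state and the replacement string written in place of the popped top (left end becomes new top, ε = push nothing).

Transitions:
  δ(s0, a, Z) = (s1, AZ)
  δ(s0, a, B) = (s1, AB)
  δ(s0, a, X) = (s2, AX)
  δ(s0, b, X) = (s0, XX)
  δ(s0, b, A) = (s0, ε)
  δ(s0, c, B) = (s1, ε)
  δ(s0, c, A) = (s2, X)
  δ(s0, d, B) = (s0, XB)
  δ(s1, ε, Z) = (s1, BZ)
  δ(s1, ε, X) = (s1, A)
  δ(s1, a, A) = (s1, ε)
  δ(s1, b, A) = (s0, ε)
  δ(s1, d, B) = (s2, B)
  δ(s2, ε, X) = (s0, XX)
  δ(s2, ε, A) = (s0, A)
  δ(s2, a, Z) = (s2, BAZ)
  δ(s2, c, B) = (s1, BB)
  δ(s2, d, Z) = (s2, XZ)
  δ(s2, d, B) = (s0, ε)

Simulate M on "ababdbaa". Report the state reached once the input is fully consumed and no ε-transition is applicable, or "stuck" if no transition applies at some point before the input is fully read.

stuck

(s0, ababdbaa, Z)
  read a, top Z: go to s1, push AZ → (s1, babdbaa, AZ)
  read b, top A: go to s0, push ε → (s0, abdbaa, Z)
  read a, top Z: go to s1, push AZ → (s1, bdbaa, AZ)
  read b, top A: go to s0, push ε → (s0, dbaa, Z)
No transition for (s0, d, top Z); M blocks with input dbaa remaining.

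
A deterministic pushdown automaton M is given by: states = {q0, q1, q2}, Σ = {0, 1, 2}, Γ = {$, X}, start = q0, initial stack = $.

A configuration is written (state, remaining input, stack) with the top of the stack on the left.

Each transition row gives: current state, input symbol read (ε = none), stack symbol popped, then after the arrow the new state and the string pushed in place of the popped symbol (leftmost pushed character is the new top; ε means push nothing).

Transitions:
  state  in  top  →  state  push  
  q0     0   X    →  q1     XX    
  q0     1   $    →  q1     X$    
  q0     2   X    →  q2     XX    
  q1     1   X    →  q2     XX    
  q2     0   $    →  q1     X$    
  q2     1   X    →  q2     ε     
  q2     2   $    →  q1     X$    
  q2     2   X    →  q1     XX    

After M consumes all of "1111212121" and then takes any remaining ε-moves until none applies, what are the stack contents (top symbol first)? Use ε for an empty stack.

XXXXXX$

(q0, 1111212121, $)
  read 1, top $: go to q1, push X$ → (q1, 111212121, X$)
  read 1, top X: go to q2, push XX → (q2, 11212121, XX$)
  read 1, top X: go to q2, push ε → (q2, 1212121, X$)
  read 1, top X: go to q2, push ε → (q2, 212121, $)
  read 2, top $: go to q1, push X$ → (q1, 12121, X$)
  read 1, top X: go to q2, push XX → (q2, 2121, XX$)
  read 2, top X: go to q1, push XX → (q1, 121, XXX$)
  read 1, top X: go to q2, push XX → (q2, 21, XXXX$)
  read 2, top X: go to q1, push XX → (q1, 1, XXXXX$)
  read 1, top X: go to q2, push XX → (q2, ε, XXXXXX$)
All input consumed in state q2 with stack XXXXXX$.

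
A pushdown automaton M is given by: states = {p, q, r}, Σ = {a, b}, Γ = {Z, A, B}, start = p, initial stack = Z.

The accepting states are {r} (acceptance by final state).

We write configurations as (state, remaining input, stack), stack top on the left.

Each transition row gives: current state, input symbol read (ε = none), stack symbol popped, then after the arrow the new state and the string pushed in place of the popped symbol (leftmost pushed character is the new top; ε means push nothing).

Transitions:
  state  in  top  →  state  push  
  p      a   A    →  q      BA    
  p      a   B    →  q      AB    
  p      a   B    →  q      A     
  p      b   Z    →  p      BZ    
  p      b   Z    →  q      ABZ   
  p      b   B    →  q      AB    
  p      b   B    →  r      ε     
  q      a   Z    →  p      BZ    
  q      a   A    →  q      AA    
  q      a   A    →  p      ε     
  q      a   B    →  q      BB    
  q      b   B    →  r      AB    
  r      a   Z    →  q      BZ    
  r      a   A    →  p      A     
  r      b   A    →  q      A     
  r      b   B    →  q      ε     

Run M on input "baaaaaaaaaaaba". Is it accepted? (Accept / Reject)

No computation consumes all input and reaches a final state.

Reject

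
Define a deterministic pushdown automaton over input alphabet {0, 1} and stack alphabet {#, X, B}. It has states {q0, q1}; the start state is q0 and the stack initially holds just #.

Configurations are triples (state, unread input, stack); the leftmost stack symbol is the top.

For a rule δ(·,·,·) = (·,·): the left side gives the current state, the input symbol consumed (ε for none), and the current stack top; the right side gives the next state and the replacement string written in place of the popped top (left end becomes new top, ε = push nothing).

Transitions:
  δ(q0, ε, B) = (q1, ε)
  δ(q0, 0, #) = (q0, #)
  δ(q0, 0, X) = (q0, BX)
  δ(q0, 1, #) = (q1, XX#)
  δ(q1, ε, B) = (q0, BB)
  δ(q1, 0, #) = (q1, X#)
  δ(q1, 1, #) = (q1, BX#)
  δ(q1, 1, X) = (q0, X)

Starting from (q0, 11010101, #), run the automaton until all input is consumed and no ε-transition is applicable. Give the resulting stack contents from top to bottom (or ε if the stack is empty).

XX#

(q0, 11010101, #) ⊢ (q1, 1010101, XX#) ⊢ (q0, 010101, XX#) ⊢ (q0, 10101, BXX#) ⊢ (q1, 10101, XX#) ⊢ (q0, 0101, XX#) ⊢ (q0, 101, BXX#) ⊢ (q1, 101, XX#) ⊢ (q0, 01, XX#) ⊢ (q0, 1, BXX#) ⊢ (q1, 1, XX#) ⊢ (q0, ε, XX#)
All input consumed in state q0 with stack XX#.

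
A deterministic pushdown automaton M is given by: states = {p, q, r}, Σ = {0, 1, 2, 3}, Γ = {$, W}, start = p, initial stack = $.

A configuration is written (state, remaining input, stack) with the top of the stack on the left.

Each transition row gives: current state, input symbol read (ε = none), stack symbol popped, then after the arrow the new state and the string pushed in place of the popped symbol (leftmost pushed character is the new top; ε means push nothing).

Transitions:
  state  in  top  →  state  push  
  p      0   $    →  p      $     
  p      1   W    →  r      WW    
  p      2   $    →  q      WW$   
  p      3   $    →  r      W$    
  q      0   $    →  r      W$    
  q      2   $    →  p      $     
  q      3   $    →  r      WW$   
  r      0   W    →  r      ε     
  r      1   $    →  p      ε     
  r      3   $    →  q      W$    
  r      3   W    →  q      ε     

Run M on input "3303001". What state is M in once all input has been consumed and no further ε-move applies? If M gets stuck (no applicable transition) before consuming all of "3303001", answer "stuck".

(p, 3303001, $)
  read 3, top $: go to r, push W$ → (r, 303001, W$)
  read 3, top W: go to q, push ε → (q, 03001, $)
  read 0, top $: go to r, push W$ → (r, 3001, W$)
  read 3, top W: go to q, push ε → (q, 001, $)
  read 0, top $: go to r, push W$ → (r, 01, W$)
  read 0, top W: go to r, push ε → (r, 1, $)
  read 1, top $: go to p, push ε → (p, ε, ε)
All input consumed; M is in state p.

p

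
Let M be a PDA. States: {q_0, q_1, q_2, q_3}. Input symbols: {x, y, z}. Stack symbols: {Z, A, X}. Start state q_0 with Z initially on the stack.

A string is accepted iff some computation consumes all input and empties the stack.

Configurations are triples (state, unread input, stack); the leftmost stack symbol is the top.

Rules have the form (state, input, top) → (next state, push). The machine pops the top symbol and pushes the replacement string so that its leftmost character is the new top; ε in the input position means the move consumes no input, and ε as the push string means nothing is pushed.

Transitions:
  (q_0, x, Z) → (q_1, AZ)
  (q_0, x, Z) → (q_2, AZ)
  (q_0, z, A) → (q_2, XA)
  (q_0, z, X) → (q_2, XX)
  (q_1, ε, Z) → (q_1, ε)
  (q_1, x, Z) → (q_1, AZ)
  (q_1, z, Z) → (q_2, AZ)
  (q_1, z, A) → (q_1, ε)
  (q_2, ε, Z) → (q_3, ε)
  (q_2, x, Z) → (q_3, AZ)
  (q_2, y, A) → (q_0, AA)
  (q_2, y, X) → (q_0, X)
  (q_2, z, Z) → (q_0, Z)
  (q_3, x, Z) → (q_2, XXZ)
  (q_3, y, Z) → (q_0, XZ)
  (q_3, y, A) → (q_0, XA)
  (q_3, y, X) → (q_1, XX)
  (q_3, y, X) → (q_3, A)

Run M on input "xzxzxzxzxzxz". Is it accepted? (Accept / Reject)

One accepting computation: (q_0, xzxzxzxzxzxz, Z) ⊢ (q_1, zxzxzxzxzxz, AZ) ⊢ (q_1, xzxzxzxzxz, Z) ⊢ (q_1, zxzxzxzxz, AZ) ⊢ (q_1, xzxzxzxz, Z) ⊢ (q_1, zxzxzxz, AZ) ⊢ (q_1, xzxzxz, Z) ⊢ (q_1, zxzxz, AZ) ⊢ (q_1, xzxz, Z) ⊢ (q_1, zxz, AZ) ⊢ (q_1, xz, Z) ⊢ (q_1, z, AZ) ⊢ (q_1, ε, Z) ⊢ (q_1, ε, ε)
All input consumed and the stack is empty.

Accept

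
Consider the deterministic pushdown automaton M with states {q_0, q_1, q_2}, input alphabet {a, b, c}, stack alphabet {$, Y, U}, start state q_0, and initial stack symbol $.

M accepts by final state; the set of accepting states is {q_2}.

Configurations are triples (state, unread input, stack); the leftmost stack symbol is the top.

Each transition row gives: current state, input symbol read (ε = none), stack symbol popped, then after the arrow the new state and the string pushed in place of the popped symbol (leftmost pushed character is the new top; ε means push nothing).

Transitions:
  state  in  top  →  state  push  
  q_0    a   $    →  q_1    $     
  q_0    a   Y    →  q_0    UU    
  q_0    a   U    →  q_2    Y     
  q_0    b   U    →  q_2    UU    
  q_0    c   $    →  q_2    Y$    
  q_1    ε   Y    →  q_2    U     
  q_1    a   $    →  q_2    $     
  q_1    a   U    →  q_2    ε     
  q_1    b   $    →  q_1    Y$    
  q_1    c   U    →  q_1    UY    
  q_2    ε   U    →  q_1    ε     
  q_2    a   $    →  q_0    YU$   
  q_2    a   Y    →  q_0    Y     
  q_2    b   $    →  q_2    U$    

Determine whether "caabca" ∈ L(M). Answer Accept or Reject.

Accept

(q_0, caabca, $) ⊢ (q_2, aabca, Y$) ⊢ (q_0, abca, Y$) ⊢ (q_0, bca, UU$) ⊢ (q_2, ca, UUU$) ⊢ (q_1, ca, UU$) ⊢ (q_1, a, UYU$) ⊢ (q_2, ε, YU$)
All input consumed; state q_2 ∈ F.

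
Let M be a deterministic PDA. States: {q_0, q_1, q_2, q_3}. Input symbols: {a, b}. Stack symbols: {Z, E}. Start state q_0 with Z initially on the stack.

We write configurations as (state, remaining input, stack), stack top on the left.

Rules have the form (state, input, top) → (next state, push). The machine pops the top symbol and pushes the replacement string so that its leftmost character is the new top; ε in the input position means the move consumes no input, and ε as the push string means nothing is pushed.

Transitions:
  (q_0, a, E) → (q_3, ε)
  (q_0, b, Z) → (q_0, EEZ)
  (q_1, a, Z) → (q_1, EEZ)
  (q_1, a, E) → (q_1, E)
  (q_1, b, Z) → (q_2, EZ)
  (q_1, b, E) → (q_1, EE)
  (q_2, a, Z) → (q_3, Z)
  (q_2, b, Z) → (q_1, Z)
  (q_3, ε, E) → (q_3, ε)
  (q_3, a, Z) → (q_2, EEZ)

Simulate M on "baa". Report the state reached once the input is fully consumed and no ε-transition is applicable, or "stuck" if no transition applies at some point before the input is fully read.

q_2

(q_0, baa, Z)
  read b, top Z: go to q_0, push EEZ → (q_0, aa, EEZ)
  read a, top E: go to q_3, push ε → (q_3, a, EZ)
  ε-move, top E: go to q_3, push ε → (q_3, a, Z)
  read a, top Z: go to q_2, push EEZ → (q_2, ε, EEZ)
All input consumed; M is in state q_2.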